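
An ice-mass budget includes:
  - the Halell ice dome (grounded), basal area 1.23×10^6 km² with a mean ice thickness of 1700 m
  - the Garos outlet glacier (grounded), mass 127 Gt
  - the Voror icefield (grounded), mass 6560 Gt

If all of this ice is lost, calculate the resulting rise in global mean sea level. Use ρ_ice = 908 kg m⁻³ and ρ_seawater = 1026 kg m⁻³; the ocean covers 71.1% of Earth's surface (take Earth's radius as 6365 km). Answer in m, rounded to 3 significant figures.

Halell: ice volume = 1.23×10^6 km² × 1700 m = 2.091×10^6 km³; 2.091×10^6 × (908/1026) = 1.851×10^6 km³ of water.
Garos: 127 Gt = 1.270×10^14 kg; dividing by ρ_w = 1026 kg m⁻³ gives 1.238×10^11 m³ of water.
Voror: 6560 Gt = 6.560×10^15 kg; dividing by ρ_w = 1026 kg m⁻³ gives 6.394×10^12 m³ of water.
Total added water ≈ 1.857×10^15 m³ over 3.62×10^14 m² → Δh = 5.13 m.

≈ 5.13 m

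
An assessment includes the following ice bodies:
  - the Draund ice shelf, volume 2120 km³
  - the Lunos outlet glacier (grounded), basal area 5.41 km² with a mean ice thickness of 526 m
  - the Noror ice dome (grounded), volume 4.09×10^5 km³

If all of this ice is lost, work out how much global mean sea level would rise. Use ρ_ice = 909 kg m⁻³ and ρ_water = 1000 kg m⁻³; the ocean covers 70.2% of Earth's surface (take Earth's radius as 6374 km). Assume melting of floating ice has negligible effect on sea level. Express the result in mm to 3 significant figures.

The Draund ice shelf is floating and already displaces its own weight of water, so its melt adds essentially nothing to sea level.
Lunos: ice volume = 5.41 km² × 526 m = 2.846 km³; 2.846 × (909/1000) = 2.587 km³ of water.
Noror: 4.09×10^5 km³ × (909/1000) = 3.718×10^5 km³ of water.
Total added water ≈ 3.718×10^14 m³ over 3.58×10^14 m² → Δh = 1.04 m = 1040 mm.

≈ 1040 mm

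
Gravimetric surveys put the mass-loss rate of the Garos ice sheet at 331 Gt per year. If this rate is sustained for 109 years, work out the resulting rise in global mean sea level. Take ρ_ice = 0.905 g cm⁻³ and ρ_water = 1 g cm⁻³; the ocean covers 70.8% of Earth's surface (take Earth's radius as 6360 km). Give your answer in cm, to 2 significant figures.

Total mass lost = 331 Gt/yr × 109 yr = 3.608×10^4 Gt = 3.608×10^16 kg.
ρ_w = 1 g cm⁻³ = 1000 kg m⁻³, so water volume = 3.608×10^16 / 1000 = 3.608×10^13 m³.
Δh = 3.608×10^13 / 3.60×10^14 = 0.100 m = 10 cm.

≈ 10 cm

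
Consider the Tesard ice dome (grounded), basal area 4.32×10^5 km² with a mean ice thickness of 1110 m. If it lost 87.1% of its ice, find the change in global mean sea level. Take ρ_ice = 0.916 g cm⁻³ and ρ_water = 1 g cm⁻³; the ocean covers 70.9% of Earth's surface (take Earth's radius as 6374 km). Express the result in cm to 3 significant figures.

≈ 106 cm

Tesard: ice volume = 4.32×10^5 km² × 1110 m = 4.795×10^5 km³; 0.871 × 4.795×10^5 × (916/1000) = 3.826×10^5 km³ of water.
Spread over 3.62×10^14 m² of ocean, Δh = 3.826×10^14 / 3.62×10^14 = 1.06 m = 106 cm.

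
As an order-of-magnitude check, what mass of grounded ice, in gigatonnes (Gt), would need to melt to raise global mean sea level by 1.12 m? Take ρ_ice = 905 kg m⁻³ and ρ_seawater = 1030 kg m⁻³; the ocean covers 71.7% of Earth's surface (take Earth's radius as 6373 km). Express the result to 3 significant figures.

≈ 4.22×10^5 Gt

Required water volume = Δh × A = 1.12 m × 3.66×10^14 m² = 4.099×10^14 m³.
ρ_w = 1030 kg m⁻³, so the mass of water = 4.099×10^14 m³ × 1030 kg m⁻³ = 4.222×10^17 kg = 4.22×10^5 Gt (and the same mass of ice, by conservation).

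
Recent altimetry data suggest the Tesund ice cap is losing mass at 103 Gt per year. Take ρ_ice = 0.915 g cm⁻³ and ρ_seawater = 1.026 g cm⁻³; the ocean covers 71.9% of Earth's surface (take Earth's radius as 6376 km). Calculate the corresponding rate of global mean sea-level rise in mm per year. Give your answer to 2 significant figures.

≈ 0.27 mm/yr

ρ_w = 1.026 g cm⁻³ = 1026 kg m⁻³. Annual water volume added = 103 Gt / ρ_w = 1.030×10^14 kg / 1026 kg m⁻³ = 1.004×10^11 m³.
Δh per year = 1.004×10^11 / 3.67×10^14 = 2.73×10^-4 m = 0.27 mm.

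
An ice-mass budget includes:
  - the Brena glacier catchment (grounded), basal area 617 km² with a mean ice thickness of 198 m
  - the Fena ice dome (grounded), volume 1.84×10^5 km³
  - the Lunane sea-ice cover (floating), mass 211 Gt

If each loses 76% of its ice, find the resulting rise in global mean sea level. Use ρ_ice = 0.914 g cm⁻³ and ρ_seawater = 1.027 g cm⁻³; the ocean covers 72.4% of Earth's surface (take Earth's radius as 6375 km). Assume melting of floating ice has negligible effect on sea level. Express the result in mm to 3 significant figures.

Brena: ice volume = 617 km² × 198 m = 122.2 km³; 0.76 × 122.2 × (914/1027) = 82.63 km³ of water.
Fena: 0.76 × 1.84×10^5 km³ × (914/1027) = 1.245×10^5 km³ of water.
The Lunane sea-ice cover is floating and already displaces its own weight of water, so its melt adds essentially nothing to sea level.
Total added water ≈ 1.245×10^14 m³ over 3.70×10^14 m² → Δh = 0.337 m = 337 mm.

≈ 337 mm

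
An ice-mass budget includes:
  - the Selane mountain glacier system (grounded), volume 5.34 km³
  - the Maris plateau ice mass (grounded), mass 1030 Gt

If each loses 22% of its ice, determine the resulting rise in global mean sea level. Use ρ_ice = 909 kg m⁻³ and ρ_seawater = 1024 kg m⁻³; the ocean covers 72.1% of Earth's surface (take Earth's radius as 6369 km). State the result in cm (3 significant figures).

Selane: 0.22 × 5.34 km³ × (909/1024) = 1.043 km³ of water.
Maris: 0.22 × 1030 Gt = 2.266×10^14 kg; dividing by ρ_w = 1024 kg m⁻³ gives 2.213×10^11 m³ of water.
Total added water ≈ 2.223×10^11 m³ over 3.68×10^14 m² → Δh = 6.05×10^-4 m = 0.0605 cm.

≈ 0.0605 cm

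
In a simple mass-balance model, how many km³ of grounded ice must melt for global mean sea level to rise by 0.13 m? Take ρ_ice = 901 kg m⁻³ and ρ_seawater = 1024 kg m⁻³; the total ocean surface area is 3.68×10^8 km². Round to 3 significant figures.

≈ 5.44×10^4 km³

Required water volume = Δh × A = 0.13 m × 3.68×10^14 m² = 4.784×10^13 m³ = 4.784×10^4 km³.
Ice volume = water volume × ρ_w/ρ_ice = 4.784×10^4 × 1024/901 = 5.44×10^4 km³.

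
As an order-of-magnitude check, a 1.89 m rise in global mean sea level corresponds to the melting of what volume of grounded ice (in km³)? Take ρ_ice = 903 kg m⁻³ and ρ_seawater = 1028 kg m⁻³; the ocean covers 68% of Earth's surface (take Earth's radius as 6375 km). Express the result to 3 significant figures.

≈ 7.47×10^5 km³

Required water volume = Δh × A = 1.89 m × 3.47×10^14 m² = 6.564×10^14 m³ = 6.564×10^5 km³.
Ice volume = water volume × ρ_w/ρ_ice = 6.564×10^5 × 1028/903 = 7.47×10^5 km³.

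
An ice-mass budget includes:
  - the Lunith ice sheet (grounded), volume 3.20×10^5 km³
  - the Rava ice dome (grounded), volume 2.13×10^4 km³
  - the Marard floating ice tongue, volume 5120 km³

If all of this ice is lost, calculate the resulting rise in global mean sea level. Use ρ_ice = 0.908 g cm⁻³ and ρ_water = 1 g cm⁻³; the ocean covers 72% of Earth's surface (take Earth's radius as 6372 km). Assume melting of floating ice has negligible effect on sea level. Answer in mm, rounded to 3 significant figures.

Lunith: 3.20×10^5 km³ × (908/1000) = 2.906×10^5 km³ of water.
Rava: 2.13×10^4 km³ × (908/1000) = 1.934×10^4 km³ of water.
The Marard floating ice tongue is floating and already displaces its own weight of water, so its melt adds essentially nothing to sea level.
Total added water ≈ 3.099×10^14 m³ over 3.67×10^14 m² → Δh = 0.844 m = 844 mm.

≈ 844 mm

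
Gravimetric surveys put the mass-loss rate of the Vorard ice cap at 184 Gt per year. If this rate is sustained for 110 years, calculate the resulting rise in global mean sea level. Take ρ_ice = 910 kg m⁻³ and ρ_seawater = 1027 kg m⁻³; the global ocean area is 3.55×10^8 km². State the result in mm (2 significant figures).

≈ 56 mm

Total mass lost = 184 Gt/yr × 110 yr = 2.024×10^4 Gt = 2.024×10^16 kg.
ρ_w = 1027 kg m⁻³, so water volume = 2.024×10^16 / 1027 = 1.971×10^13 m³.
Δh = 1.971×10^13 / 3.55×10^14 = 0.0555 m = 56 mm.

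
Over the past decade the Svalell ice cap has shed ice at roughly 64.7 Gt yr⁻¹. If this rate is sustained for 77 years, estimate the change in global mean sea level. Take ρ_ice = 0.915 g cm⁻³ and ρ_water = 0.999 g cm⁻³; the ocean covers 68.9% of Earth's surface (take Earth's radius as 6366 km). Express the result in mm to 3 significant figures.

≈ 14.2 mm

Total mass lost = 64.7 Gt/yr × 77 yr = 4982 Gt = 4.982×10^15 kg.
ρ_w = 0.999 g cm⁻³ = 999 kg m⁻³, so water volume = 4.982×10^15 / 999 = 4.987×10^12 m³.
Δh = 4.987×10^12 / 3.51×10^14 = 0.0142 m = 14.2 mm.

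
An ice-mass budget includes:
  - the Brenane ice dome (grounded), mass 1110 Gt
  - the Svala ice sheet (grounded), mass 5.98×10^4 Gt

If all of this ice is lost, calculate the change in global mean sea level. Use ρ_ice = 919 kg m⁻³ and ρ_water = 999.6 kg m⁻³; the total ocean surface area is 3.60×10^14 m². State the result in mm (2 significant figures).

Brenane: 1110 Gt = 1.110×10^15 kg; dividing by ρ_w = 999.6 kg m⁻³ gives 1.110×10^12 m³ of water.
Svala: 5.98×10^4 Gt = 5.980×10^16 kg; dividing by ρ_w = 999.6 kg m⁻³ gives 5.982×10^13 m³ of water.
Total added water ≈ 6.093×10^13 m³ over 3.60×10^14 m² → Δh = 0.169 m = 170 mm.

≈ 170 mm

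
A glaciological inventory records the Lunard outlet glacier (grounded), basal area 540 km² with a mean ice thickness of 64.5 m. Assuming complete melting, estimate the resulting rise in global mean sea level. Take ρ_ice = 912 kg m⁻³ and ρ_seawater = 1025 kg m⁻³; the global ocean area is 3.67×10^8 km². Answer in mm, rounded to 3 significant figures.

≈ 0.0844 mm

Lunard: ice volume = 540 km² × 64.5 m = 34.83 km³; 34.83 × (912/1025) = 30.99 km³ of water.
Spread over 3.67×10^14 m² of ocean, Δh = 3.099×10^10 / 3.67×10^14 = 8.44×10^-5 m = 0.0844 mm.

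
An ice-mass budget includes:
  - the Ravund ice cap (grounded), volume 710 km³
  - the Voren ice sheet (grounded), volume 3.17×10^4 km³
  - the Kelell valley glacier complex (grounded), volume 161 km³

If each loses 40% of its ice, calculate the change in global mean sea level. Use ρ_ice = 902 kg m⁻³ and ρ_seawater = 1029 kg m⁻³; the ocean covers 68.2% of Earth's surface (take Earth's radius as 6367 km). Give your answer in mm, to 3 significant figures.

Ravund: 0.4 × 710 km³ × (902/1029) = 248.9 km³ of water.
Voren: 0.4 × 3.17×10^4 km³ × (902/1029) = 1.112×10^4 km³ of water.
Kelell: 0.4 × 161 km³ × (902/1029) = 56.45 km³ of water.
Total added water ≈ 1.142×10^13 m³ over 3.47×10^14 m² → Δh = 0.0329 m = 32.9 mm.

≈ 32.9 mm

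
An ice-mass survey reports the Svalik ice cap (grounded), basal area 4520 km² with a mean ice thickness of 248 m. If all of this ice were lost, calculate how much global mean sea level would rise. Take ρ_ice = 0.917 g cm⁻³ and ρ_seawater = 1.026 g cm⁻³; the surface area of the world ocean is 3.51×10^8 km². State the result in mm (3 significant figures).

Svalik: ice volume = 4520 km² × 248 m = 1121 km³; 1121 × (917/1026) = 1002 km³ of water.
Spread over 3.51×10^14 m² of ocean, Δh = 1.002×10^12 / 3.51×10^14 = 2.85×10^-3 m = 2.85 mm.

≈ 2.85 mm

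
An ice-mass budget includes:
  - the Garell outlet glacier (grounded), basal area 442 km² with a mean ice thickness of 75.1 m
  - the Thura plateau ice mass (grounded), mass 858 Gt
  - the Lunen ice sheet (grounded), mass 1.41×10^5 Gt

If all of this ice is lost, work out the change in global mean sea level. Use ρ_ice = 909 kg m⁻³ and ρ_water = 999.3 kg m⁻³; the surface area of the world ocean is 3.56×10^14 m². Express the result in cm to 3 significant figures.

≈ 39.9 cm

Garell: ice volume = 442 km² × 75.1 m = 33.19 km³; 33.19 × (909/999.3) = 30.19 km³ of water.
Thura: 858 Gt = 8.580×10^14 kg; dividing by ρ_w = 999.3 kg m⁻³ gives 8.586×10^11 m³ of water.
Lunen: 1.41×10^5 Gt = 1.410×10^17 kg; dividing by ρ_w = 999.3 kg m⁻³ gives 1.411×10^14 m³ of water.
Total added water ≈ 1.420×10^14 m³ over 3.56×10^14 m² → Δh = 0.399 m = 39.9 cm.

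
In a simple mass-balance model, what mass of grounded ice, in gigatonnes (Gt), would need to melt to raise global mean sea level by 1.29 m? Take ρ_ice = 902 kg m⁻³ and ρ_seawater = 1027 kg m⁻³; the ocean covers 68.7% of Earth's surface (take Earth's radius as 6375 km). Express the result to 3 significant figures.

≈ 4.65×10^5 Gt

Required water volume = Δh × A = 1.29 m × 3.51×10^14 m² = 4.526×10^14 m³.
ρ_w = 1027 kg m⁻³, so the mass of water = 4.526×10^14 m³ × 1027 kg m⁻³ = 4.648×10^17 kg = 4.65×10^5 Gt (and the same mass of ice, by conservation).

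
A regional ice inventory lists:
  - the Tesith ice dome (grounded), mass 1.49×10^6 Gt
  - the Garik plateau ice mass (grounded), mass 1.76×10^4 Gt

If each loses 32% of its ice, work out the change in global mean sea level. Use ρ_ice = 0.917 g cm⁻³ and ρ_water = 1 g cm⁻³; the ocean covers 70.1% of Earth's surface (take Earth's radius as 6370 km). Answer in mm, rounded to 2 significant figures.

≈ 1300 mm

Tesith: 0.32 × 1.49×10^6 Gt = 4.768×10^17 kg; dividing by ρ_w = 1 g cm⁻³ = 1000 kg m⁻³ gives 4.768×10^14 m³ of water.
Garik: 0.32 × 1.76×10^4 Gt = 5.632×10^15 kg; dividing by ρ_w = 1000 kg m⁻³ gives 5.632×10^12 m³ of water.
Total added water ≈ 4.824×10^14 m³ over 3.57×10^14 m² → Δh = 1.35 m = 1300 mm.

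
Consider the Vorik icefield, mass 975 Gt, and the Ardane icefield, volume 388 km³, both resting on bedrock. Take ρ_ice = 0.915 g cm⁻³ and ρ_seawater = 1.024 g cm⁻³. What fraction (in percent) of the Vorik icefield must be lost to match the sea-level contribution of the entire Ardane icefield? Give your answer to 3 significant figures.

Equal sea-level rise means equal mass of meltwater, i.e. equal mass of ice lost.
Ice mass of Ardane: 3.550×10^14 kg; ice mass of Vorik: 9.750×10^14 kg.
Fraction required = 3.550×10^14 / 9.750×10^14 = 0.364 → 36.4 %.

≈ 36.4 %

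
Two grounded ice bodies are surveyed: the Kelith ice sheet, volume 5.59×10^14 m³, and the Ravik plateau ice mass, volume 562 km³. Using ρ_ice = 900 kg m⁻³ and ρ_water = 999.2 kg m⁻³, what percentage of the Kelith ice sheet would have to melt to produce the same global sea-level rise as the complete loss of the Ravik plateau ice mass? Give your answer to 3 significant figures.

Equal sea-level rise means equal mass of meltwater, i.e. equal mass of ice lost.
Ice mass of Ravik: 5.058×10^14 kg; ice mass of Kelith: 5.031×10^17 kg.
Fraction required = 5.058×10^14 / 5.031×10^17 = 1.01×10^-3 → 0.101 %.

≈ 0.101 %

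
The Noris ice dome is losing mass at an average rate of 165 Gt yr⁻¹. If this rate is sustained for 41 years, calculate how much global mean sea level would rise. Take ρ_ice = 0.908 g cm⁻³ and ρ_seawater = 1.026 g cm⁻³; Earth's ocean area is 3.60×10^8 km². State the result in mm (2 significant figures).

Total mass lost = 165 Gt/yr × 41 yr = 6765 Gt = 6.765×10^15 kg.
ρ_w = 1.026 g cm⁻³ = 1026 kg m⁻³, so water volume = 6.765×10^15 / 1026 = 6.594×10^12 m³.
Δh = 6.594×10^12 / 3.60×10^14 = 0.0183 m = 18 mm.

≈ 18 mm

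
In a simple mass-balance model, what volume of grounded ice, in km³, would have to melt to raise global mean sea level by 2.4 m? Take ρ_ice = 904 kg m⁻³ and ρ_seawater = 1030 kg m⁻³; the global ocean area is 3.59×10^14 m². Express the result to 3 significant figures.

≈ 9.82×10^5 km³

Required water volume = Δh × A = 2.4 m × 3.59×10^14 m² = 8.616×10^14 m³ = 8.616×10^5 km³.
Ice volume = water volume × ρ_w/ρ_ice = 8.616×10^5 × 1030/904 = 9.82×10^5 km³.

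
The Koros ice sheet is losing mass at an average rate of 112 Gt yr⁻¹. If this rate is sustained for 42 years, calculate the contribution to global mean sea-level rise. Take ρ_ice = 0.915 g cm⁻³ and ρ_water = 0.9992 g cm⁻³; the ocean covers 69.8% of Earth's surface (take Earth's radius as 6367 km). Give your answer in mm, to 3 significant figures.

≈ 13.2 mm

Total mass lost = 112 Gt/yr × 42 yr = 4704 Gt = 4.704×10^15 kg.
ρ_w = 0.9992 g cm⁻³ = 999.2 kg m⁻³, so water volume = 4.704×10^15 / 999.2 = 4.708×10^12 m³.
Δh = 4.708×10^12 / 3.56×10^14 = 0.0132 m = 13.2 mm.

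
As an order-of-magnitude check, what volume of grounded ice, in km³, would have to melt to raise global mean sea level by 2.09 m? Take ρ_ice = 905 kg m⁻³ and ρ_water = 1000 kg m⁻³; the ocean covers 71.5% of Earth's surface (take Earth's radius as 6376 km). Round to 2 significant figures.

Required water volume = Δh × A = 2.09 m × 3.65×10^14 m² = 7.634×10^14 m³ = 7.634×10^5 km³.
Ice volume = water volume × ρ_w/ρ_ice = 7.634×10^5 × 1000/905 = 8.4×10^5 km³.

≈ 8.4×10^5 km³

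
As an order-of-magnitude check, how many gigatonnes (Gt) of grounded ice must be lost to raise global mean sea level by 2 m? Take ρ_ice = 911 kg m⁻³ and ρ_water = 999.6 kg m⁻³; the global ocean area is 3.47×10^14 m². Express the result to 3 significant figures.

≈ 6.94×10^5 Gt

Required water volume = Δh × A = 2 m × 3.47×10^14 m² = 6.940×10^14 m³.
ρ_w = 999.6 kg m⁻³, so the mass of water = 6.940×10^14 m³ × 999.6 kg m⁻³ = 6.937×10^17 kg = 6.94×10^5 Gt (and the same mass of ice, by conservation).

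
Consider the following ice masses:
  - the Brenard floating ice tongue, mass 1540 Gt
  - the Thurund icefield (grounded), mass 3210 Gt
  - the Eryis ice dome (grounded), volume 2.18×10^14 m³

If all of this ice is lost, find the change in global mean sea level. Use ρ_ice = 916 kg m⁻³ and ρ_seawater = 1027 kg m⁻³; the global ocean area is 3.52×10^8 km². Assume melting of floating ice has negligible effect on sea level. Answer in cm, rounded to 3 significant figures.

≈ 56.1 cm

The Brenard floating ice tongue is floating and already displaces its own weight of water, so its melt adds essentially nothing to sea level.
Thurund: 3210 Gt = 3.210×10^15 kg; dividing by ρ_w = 1027 kg m⁻³ gives 3.126×10^12 m³ of water.
Eryis: 2.18×10^14 m³ × (916/1027) = 1.944×10^14 m³ of water.
Total added water ≈ 1.976×10^14 m³ over 3.52×10^14 m² → Δh = 0.561 m = 56.1 cm.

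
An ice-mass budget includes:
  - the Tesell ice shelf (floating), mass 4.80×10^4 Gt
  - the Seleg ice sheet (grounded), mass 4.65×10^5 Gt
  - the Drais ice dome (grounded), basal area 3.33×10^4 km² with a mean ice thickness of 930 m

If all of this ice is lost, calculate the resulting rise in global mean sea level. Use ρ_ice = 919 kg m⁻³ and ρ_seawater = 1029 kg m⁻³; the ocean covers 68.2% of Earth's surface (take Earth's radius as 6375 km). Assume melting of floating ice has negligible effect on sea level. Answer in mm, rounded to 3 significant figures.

The Tesell ice shelf is floating and already displaces its own weight of water, so its melt adds essentially nothing to sea level.
Seleg: 4.65×10^5 Gt = 4.650×10^17 kg; dividing by ρ_w = 1029 kg m⁻³ gives 4.519×10^14 m³ of water.
Drais: ice volume = 3.33×10^4 km² × 930 m = 3.097×10^4 km³; 3.097×10^4 × (919/1029) = 2.766×10^4 km³ of water.
Total added water ≈ 4.796×10^14 m³ over 3.48×10^14 m² → Δh = 1.38 m = 1380 mm.

≈ 1380 mm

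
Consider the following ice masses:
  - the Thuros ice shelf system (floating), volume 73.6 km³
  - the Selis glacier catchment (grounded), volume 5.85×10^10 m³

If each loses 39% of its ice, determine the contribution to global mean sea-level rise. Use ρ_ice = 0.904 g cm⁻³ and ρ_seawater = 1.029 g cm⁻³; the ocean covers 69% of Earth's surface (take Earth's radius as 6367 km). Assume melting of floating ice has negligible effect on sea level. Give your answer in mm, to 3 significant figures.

The Thuros ice shelf system is floating and already displaces its own weight of water, so its melt adds essentially nothing to sea level.
Selis: 0.39 × 5.85×10^10 m³ × (904/1029) = 2.004×10^10 m³ of water.
Total added water ≈ 2.004×10^10 m³ over 3.52×10^14 m² → Δh = 5.70×10^-5 m = 0.0570 mm.

≈ 0.0570 mm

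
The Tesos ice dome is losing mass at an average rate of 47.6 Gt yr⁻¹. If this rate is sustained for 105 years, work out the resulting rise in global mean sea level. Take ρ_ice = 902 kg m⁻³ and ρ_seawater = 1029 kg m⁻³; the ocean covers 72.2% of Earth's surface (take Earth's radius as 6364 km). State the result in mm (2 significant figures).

Total mass lost = 47.6 Gt/yr × 105 yr = 4998 Gt = 4.998×10^15 kg.
ρ_w = 1029 kg m⁻³, so water volume = 4.998×10^15 / 1029 = 4.857×10^12 m³.
Δh = 4.857×10^12 / 3.67×10^14 = 0.0132 m = 13 mm.

≈ 13 mm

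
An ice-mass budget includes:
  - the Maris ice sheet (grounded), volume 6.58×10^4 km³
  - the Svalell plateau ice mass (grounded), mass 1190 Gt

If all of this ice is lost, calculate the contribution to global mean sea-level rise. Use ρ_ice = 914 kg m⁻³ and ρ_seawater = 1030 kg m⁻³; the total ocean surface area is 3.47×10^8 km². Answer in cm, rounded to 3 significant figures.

≈ 17.2 cm

Maris: 6.58×10^4 km³ × (914/1030) = 5.839×10^4 km³ of water.
Svalell: 1190 Gt = 1.190×10^15 kg; dividing by ρ_w = 1030 kg m⁻³ gives 1.155×10^12 m³ of water.
Total added water ≈ 5.954×10^13 m³ over 3.47×10^14 m² → Δh = 0.172 m = 17.2 cm.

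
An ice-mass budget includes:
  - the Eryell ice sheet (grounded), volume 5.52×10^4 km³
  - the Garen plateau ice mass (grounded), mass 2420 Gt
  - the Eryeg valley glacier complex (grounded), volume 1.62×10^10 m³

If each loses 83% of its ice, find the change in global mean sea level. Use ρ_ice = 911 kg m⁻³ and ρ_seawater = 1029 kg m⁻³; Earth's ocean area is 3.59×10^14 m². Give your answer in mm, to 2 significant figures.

Eryell: 0.83 × 5.52×10^4 km³ × (911/1029) = 4.056×10^4 km³ of water.
Garen: 0.83 × 2420 Gt = 2.009×10^15 kg; dividing by ρ_w = 1029 kg m⁻³ gives 1.952×10^12 m³ of water.
Eryeg: 0.83 × 1.62×10^10 m³ × (911/1029) = 1.190×10^10 m³ of water.
Total added water ≈ 4.253×10^13 m³ over 3.59×10^14 m² → Δh = 0.118 m = 120 mm.

≈ 120 mm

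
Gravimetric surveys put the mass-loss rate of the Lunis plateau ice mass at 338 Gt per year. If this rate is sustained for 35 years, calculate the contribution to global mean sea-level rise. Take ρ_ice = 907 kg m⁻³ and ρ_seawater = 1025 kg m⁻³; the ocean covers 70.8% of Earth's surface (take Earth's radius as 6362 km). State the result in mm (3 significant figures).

≈ 32.1 mm

Total mass lost = 338 Gt/yr × 35 yr = 1.183×10^4 Gt = 1.183×10^16 kg.
ρ_w = 1025 kg m⁻³, so water volume = 1.183×10^16 / 1025 = 1.154×10^13 m³.
Δh = 1.154×10^13 / 3.60×10^14 = 0.0321 m = 32.1 mm.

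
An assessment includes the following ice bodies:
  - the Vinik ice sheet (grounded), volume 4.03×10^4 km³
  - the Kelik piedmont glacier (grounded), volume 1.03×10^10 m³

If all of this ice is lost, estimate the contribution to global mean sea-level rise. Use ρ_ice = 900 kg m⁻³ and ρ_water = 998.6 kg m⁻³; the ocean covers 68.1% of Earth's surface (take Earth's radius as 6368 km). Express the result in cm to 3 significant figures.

≈ 10.5 cm

Vinik: 4.03×10^4 km³ × (900/998.6) = 3.632×10^4 km³ of water.
Kelik: 1.03×10^10 m³ × (900/998.6) = 9.283×10^9 m³ of water.
Total added water ≈ 3.633×10^13 m³ over 3.47×10^14 m² → Δh = 0.105 m = 10.5 cm.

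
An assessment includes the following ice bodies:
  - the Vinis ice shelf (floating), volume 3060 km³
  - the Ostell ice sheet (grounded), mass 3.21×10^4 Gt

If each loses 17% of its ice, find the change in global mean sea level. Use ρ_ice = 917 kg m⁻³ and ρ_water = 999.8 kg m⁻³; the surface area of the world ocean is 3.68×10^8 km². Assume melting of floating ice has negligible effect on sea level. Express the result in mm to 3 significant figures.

The Vinis ice shelf is floating and already displaces its own weight of water, so its melt adds essentially nothing to sea level.
Ostell: 0.17 × 3.21×10^4 Gt = 5.457×10^15 kg; dividing by ρ_w = 999.8 kg m⁻³ gives 5.458×10^12 m³ of water.
Total added water ≈ 5.458×10^12 m³ over 3.68×10^14 m² → Δh = 0.0148 m = 14.8 mm.

≈ 14.8 mm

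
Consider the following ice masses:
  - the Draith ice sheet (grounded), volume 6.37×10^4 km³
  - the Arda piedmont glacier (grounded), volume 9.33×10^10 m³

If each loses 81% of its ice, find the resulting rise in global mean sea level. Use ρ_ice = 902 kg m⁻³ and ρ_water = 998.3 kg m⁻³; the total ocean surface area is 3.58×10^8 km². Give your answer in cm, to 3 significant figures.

Draith: 0.81 × 6.37×10^4 km³ × (902/998.3) = 4.662×10^4 km³ of water.
Arda: 0.81 × 9.33×10^10 m³ × (902/998.3) = 6.828×10^10 m³ of water.
Total added water ≈ 4.669×10^13 m³ over 3.58×10^14 m² → Δh = 0.130 m = 13.0 cm.

≈ 13.0 cm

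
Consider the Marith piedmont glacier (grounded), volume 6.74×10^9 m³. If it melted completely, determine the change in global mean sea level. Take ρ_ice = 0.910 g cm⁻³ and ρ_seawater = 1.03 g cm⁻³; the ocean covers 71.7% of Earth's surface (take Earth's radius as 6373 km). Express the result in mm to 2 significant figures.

≈ 0.016 mm

Marith: 6.74×10^9 m³ × (910/1030) = 5.955×10^9 m³ of water.
Spread over 3.66×10^14 m² of ocean, Δh = 5.955×10^9 / 3.66×10^14 = 1.63×10^-5 m = 0.016 mm.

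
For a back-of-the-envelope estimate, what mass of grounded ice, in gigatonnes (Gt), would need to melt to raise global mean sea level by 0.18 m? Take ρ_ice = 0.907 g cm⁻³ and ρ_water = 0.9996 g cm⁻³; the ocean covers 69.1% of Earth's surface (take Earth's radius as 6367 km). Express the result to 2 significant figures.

Required water volume = Δh × A = 0.18 m × 3.52×10^14 m² = 6.336×10^13 m³.
ρ_w = 0.9996 g cm⁻³ = 999.6 kg m⁻³, so the mass of water = 6.336×10^13 m³ × 999.6 kg m⁻³ = 6.334×10^16 kg = 6.3×10^4 Gt (and the same mass of ice, by conservation).

≈ 6.3×10^4 Gt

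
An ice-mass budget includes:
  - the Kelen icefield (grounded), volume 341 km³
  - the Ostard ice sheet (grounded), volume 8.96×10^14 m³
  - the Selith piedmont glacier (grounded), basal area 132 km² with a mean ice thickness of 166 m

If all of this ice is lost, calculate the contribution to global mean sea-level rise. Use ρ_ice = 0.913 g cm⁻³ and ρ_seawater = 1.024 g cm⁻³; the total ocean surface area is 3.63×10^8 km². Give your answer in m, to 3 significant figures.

≈ 2.20 m

Kelen: 341 km³ × (913/1024) = 304.0 km³ of water.
Ostard: 8.96×10^14 m³ × (913/1024) = 7.989×10^14 m³ of water.
Selith: ice volume = 132 km² × 166 m = 21.91 km³; 21.91 × (913/1024) = 19.54 km³ of water.
Total added water ≈ 7.992×10^14 m³ over 3.63×10^14 m² → Δh = 2.20 m.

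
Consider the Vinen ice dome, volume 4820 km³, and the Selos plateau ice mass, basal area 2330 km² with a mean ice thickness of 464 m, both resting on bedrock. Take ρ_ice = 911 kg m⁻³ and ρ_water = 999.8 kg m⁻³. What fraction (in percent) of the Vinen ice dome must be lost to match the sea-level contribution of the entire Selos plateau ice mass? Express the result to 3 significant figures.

≈ 22.4 %

Equal sea-level rise means equal mass of meltwater, i.e. equal mass of ice lost.
Ice mass of Selos: 9.849×10^14 kg; ice mass of Vinen: 4.391×10^15 kg.
Fraction required = 9.849×10^14 / 4.391×10^15 = 0.224 → 22.4 %.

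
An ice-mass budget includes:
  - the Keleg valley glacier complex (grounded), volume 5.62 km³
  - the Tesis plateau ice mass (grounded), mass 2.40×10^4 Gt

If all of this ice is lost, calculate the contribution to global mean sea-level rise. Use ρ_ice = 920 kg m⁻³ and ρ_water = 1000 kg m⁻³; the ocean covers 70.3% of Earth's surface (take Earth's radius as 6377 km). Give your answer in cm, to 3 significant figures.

≈ 6.68 cm

Keleg: 5.62 km³ × (920/1000) = 5.170 km³ of water.
Tesis: 2.40×10^4 Gt = 2.400×10^16 kg; dividing by ρ_w = 1000 kg m⁻³ gives 2.400×10^13 m³ of water.
Total added water ≈ 2.401×10^13 m³ over 3.59×10^14 m² → Δh = 0.0668 m = 6.68 cm.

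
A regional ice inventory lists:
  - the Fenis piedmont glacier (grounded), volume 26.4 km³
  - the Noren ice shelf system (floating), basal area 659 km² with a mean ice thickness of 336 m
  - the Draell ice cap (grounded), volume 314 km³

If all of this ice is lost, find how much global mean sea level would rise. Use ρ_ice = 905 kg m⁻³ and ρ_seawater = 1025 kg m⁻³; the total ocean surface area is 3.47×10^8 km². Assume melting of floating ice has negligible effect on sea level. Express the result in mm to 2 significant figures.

Fenis: 26.4 km³ × (905/1025) = 23.31 km³ of water.
The Noren ice shelf system is floating and already displaces its own weight of water, so its melt adds essentially nothing to sea level.
Draell: 314 km³ × (905/1025) = 277.2 km³ of water.
Total added water ≈ 3.005×10^11 m³ over 3.47×10^14 m² → Δh = 8.66×10^-4 m = 0.87 mm.

≈ 0.87 mm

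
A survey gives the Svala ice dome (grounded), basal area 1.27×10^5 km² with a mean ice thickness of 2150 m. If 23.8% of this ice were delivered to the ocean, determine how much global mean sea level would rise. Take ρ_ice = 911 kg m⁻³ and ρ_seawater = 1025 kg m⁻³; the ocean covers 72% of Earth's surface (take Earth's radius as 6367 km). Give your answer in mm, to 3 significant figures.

≈ 157 mm

Svala: ice volume = 1.27×10^5 km² × 2150 m = 2.730×10^5 km³; 0.238 × 2.730×10^5 × (911/1025) = 5.776×10^4 km³ of water.
Spread over 3.67×10^14 m² of ocean, Δh = 5.776×10^13 / 3.67×10^14 = 0.157 m = 157 mm.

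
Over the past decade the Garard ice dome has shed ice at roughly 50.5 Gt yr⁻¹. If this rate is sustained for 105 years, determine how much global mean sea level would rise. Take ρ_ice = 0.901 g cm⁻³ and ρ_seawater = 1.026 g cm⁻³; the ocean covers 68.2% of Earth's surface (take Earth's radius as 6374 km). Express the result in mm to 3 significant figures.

Total mass lost = 50.5 Gt/yr × 105 yr = 5302 Gt = 5.302×10^15 kg.
ρ_w = 1.026 g cm⁻³ = 1026 kg m⁻³, so water volume = 5.302×10^15 / 1026 = 5.168×10^12 m³.
Δh = 5.168×10^12 / 3.48×10^14 = 0.0148 m = 14.8 mm.

≈ 14.8 mm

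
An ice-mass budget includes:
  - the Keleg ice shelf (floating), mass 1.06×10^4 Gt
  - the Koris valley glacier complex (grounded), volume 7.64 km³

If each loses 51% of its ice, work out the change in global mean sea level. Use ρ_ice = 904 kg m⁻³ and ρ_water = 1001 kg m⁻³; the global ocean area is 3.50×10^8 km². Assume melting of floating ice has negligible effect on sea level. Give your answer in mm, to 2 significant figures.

The Keleg ice shelf is floating and already displaces its own weight of water, so its melt adds essentially nothing to sea level.
Koris: 0.51 × 7.64 km³ × (904/1001) = 3.519 km³ of water.
Total added water ≈ 3.519×10^9 m³ over 3.50×10^14 m² → Δh = 1.01×10^-5 m = 0.010 mm.

≈ 0.010 mm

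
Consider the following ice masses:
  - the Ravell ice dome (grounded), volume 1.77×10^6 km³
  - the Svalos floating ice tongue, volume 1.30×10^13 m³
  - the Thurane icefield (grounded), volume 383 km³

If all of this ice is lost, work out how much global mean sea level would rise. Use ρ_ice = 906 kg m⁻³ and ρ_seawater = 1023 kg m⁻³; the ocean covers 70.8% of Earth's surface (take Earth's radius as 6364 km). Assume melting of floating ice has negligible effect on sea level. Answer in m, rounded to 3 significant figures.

Ravell: 1.77×10^6 km³ × (906/1023) = 1.568×10^6 km³ of water.
The Svalos floating ice tongue is floating and already displaces its own weight of water, so its melt adds essentially nothing to sea level.
Thurane: 383 km³ × (906/1023) = 339.2 km³ of water.
Total added water ≈ 1.568×10^15 m³ over 3.60×10^14 m² → Δh = 4.35 m.

≈ 4.35 m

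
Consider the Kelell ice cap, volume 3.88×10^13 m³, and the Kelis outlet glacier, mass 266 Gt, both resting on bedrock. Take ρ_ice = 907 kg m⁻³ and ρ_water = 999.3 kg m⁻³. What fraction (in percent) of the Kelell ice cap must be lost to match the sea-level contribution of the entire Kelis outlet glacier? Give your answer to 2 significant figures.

≈ 0.76 %

Equal sea-level rise means equal mass of meltwater, i.e. equal mass of ice lost.
Ice mass of Kelis: 2.660×10^14 kg; ice mass of Kelell: 3.519×10^16 kg.
Fraction required = 2.660×10^14 / 3.519×10^16 = 7.56×10^-3 → 0.76 %.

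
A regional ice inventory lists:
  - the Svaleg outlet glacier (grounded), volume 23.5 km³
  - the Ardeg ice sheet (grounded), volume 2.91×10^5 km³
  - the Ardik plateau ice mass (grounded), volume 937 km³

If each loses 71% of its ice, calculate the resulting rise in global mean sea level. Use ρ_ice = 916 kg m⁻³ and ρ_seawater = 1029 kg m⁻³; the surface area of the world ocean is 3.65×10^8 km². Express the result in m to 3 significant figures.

Svaleg: 0.71 × 23.5 km³ × (916/1029) = 14.85 km³ of water.
Ardeg: 0.71 × 2.91×10^5 km³ × (916/1029) = 1.839×10^5 km³ of water.
Ardik: 0.71 × 937 km³ × (916/1029) = 592.2 km³ of water.
Total added water ≈ 1.845×10^14 m³ over 3.65×10^14 m² → Δh = 0.506 m.

≈ 0.506 m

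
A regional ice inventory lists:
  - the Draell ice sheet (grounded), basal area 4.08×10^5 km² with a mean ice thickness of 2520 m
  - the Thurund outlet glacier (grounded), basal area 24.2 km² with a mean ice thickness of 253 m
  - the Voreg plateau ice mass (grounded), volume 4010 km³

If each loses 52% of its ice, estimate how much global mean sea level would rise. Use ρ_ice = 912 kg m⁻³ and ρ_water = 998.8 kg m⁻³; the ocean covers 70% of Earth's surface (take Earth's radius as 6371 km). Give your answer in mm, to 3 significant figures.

≈ 1370 mm

Draell: ice volume = 4.08×10^5 km² × 2520 m = 1.028×10^6 km³; 0.52 × 1.028×10^6 × (912/998.8) = 4.882×10^5 km³ of water.
Thurund: ice volume = 24.2 km² × 253 m = 6.123 km³; 0.52 × 6.123 × (912/998.8) = 2.907 km³ of water.
Voreg: 0.52 × 4010 km³ × (912/998.8) = 1904 km³ of water.
Total added water ≈ 4.901×10^14 m³ over 3.57×10^14 m² → Δh = 1.37 m = 1370 mm.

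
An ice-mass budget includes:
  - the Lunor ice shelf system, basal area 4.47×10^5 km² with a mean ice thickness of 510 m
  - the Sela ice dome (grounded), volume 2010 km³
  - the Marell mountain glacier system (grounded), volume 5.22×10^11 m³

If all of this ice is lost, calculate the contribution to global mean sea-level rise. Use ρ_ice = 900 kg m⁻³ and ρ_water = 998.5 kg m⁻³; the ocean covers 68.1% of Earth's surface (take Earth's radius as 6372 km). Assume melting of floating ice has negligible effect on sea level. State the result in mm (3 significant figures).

The Lunor ice shelf system is floating and already displaces its own weight of water, so its melt adds essentially nothing to sea level.
Sela: 2010 km³ × (900/998.5) = 1812 km³ of water.
Marell: 5.22×10^11 m³ × (900/998.5) = 4.705×10^11 m³ of water.
Total added water ≈ 2.282×10^12 m³ over 3.47×10^14 m² → Δh = 6.57×10^-3 m = 6.57 mm.

≈ 6.57 mm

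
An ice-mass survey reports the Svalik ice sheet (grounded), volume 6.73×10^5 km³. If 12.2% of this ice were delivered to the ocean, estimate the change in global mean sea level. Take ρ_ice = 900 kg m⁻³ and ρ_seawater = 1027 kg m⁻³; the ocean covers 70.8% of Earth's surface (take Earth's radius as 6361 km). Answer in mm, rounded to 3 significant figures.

≈ 200 mm

Svalik: 0.122 × 6.73×10^5 km³ × (900/1027) = 7.195×10^4 km³ of water.
Spread over 3.60×10^14 m² of ocean, Δh = 7.195×10^13 / 3.60×10^14 = 0.200 m = 200 mm.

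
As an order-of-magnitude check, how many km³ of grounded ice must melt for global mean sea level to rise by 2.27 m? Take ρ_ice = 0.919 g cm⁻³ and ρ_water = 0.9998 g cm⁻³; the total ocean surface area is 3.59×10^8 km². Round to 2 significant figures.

Required water volume = Δh × A = 2.27 m × 3.59×10^14 m² = 8.149×10^14 m³ = 8.149×10^5 km³.
Ice volume = water volume × ρ_w/ρ_ice = 8.149×10^5 × 999.8/919 = 8.9×10^5 km³.

≈ 8.9×10^5 km³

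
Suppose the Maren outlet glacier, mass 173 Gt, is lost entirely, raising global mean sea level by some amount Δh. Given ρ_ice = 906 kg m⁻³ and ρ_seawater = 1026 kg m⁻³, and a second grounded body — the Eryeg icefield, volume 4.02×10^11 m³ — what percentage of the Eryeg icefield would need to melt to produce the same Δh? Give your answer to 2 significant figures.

Equal sea-level rise means equal mass of meltwater, i.e. equal mass of ice lost.
Ice mass of Maren: 1.730×10^14 kg; ice mass of Eryeg: 3.642×10^14 kg.
Fraction required = 1.730×10^14 / 3.642×10^14 = 0.475 → 47 %.

≈ 47 %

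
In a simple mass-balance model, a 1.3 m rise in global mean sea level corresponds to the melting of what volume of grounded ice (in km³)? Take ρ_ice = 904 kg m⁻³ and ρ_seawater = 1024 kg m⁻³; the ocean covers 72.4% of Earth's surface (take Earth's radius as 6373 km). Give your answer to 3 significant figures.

≈ 5.44×10^5 km³

Required water volume = Δh × A = 1.3 m × 3.70×10^14 m² = 4.804×10^14 m³ = 4.804×10^5 km³.
Ice volume = water volume × ρ_w/ρ_ice = 4.804×10^5 × 1024/904 = 5.44×10^5 km³.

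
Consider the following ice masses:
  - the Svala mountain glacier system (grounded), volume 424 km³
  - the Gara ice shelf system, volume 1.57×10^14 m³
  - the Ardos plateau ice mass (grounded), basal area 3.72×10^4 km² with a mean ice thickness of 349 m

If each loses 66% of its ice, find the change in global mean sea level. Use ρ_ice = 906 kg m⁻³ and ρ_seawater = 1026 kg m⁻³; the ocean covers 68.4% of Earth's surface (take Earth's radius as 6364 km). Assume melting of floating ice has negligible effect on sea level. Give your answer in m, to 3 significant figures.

≈ 0.0224 m

Svala: 0.66 × 424 km³ × (906/1026) = 247.1 km³ of water.
The Gara ice shelf system is floating and already displaces its own weight of water, so its melt adds essentially nothing to sea level.
Ardos: ice volume = 3.72×10^4 km² × 349 m = 1.298×10^4 km³; 0.66 × 1.298×10^4 × (906/1026) = 7566 km³ of water.
Total added water ≈ 7.814×10^12 m³ over 3.48×10^14 m² → Δh = 0.0224 m.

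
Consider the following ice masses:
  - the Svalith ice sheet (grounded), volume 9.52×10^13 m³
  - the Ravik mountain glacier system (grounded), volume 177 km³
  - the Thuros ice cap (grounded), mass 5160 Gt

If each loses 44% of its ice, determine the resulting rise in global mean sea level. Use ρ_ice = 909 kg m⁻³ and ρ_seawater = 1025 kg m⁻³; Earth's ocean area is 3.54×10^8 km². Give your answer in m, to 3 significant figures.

≈ 0.111 m

Svalith: 0.44 × 9.52×10^13 m³ × (909/1025) = 3.715×10^13 m³ of water.
Ravik: 0.44 × 177 km³ × (909/1025) = 69.07 km³ of water.
Thuros: 0.44 × 5160 Gt = 2.270×10^15 kg; dividing by ρ_w = 1025 kg m⁻³ gives 2.215×10^12 m³ of water.
Total added water ≈ 3.943×10^13 m³ over 3.54×10^14 m² → Δh = 0.111 m.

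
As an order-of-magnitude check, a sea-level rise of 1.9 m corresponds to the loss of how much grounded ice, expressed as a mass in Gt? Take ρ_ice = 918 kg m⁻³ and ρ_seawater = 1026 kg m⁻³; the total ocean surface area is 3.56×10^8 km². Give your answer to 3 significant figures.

≈ 6.94×10^5 Gt

Required water volume = Δh × A = 1.9 m × 3.56×10^14 m² = 6.764×10^14 m³.
ρ_w = 1026 kg m⁻³, so the mass of water = 6.764×10^14 m³ × 1026 kg m⁻³ = 6.940×10^17 kg = 6.94×10^5 Gt (and the same mass of ice, by conservation).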